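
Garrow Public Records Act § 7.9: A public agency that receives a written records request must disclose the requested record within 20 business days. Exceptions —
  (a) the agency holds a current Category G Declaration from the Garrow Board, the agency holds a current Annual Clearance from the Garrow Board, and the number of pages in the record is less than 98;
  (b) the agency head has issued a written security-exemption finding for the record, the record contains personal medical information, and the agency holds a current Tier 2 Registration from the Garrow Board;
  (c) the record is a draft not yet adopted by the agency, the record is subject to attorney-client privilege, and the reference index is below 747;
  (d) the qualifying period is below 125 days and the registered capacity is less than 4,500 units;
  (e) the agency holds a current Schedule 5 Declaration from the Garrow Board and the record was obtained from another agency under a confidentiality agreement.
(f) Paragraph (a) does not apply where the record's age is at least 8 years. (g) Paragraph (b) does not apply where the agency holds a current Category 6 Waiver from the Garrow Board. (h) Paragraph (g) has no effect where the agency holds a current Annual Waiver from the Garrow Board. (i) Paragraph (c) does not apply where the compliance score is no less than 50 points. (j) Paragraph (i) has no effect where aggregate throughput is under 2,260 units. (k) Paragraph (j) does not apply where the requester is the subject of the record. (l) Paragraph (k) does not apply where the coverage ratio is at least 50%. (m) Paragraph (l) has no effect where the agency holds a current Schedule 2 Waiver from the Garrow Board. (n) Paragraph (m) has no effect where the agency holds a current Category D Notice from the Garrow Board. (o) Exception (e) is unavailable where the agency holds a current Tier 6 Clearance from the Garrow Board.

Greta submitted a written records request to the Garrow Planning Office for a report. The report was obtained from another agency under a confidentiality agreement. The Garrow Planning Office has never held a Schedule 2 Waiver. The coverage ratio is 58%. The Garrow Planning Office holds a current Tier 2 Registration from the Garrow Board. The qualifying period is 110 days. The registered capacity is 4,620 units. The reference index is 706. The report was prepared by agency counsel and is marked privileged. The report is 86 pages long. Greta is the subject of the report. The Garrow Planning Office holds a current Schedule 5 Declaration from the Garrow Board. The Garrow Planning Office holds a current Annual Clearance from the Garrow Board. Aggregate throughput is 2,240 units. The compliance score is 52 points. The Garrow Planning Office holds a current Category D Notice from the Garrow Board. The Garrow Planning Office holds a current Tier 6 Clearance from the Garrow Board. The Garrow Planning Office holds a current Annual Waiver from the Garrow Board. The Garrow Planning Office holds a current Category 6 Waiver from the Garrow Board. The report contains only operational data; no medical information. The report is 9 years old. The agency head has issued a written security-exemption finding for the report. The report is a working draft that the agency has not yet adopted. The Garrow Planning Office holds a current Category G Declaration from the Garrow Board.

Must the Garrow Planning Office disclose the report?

Exception (a) is satisfied on its face — a current Category G Declaration is held; a current Annual Clearance is held; the number of pages in the record is 86, less than the 98 limit. But: (f) is triggered — the record's age is 9 years, meeting the 8 years threshold. (a) is therefore removed.
Exception (b) fails — the report contains only operational data.
Exception (c): the report is an unadopted draft; the report is privileged; the reference index is 706, below the 747 limit — every condition holds. Applying paragraphs (i)–(n): (i) is engaged (the compliance score is 52 points, meeting the 50 points threshold), but is displaced by (j): (j) is triggered — aggregate throughput is 2,240 units, under the 2,260 units limit. (k) applies (Greta is the subject of the report), but yields to (l): (l) is engaged — the coverage ratio is 58%, meeting the 50% threshold. (m) is inapplicable (no current Schedule 2 Waiver is held), so (l) stands. Exception (c) stands.
Exception (d) does not apply: the registered capacity is 4,620 units, not less than 4,500 units.
All of (e)'s requirements are met (a current Schedule 5 Declaration is held; the report was obtained under a confidentiality agreement). Turning to paragraph (o): (o) applies — a current Tier 6 Clearance is held. (e) is therefore removed.

No — exception (c) applies; the Garrow Planning Office is not required to disclose the report.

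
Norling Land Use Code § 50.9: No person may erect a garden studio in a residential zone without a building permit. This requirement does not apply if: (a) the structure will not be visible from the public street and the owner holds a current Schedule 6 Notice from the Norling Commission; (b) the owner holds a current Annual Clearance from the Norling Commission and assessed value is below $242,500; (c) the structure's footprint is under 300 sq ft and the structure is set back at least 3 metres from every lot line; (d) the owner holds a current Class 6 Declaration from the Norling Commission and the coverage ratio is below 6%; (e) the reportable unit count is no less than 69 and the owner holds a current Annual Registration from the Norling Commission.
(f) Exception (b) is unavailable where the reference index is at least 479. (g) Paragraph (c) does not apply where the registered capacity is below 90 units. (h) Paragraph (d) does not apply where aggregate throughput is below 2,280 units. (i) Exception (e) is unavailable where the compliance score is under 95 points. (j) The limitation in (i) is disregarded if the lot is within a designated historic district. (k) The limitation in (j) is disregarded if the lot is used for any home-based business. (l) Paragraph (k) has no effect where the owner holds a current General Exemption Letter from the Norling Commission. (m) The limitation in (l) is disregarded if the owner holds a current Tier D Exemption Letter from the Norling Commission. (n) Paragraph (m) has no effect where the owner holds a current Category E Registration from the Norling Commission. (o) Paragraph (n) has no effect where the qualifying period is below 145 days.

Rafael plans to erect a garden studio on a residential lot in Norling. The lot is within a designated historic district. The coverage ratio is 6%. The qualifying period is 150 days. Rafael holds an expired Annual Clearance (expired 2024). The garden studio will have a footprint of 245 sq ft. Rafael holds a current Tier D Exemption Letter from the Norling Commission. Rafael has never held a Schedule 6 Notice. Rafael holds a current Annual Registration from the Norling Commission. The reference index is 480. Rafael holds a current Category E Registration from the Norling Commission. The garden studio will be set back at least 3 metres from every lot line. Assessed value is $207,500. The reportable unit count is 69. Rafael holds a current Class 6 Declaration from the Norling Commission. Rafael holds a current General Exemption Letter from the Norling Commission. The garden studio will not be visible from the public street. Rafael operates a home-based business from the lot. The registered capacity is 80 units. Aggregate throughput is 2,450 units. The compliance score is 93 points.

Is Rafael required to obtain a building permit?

No — exception (e) applies; Rafael does not need a building permit.

Exception (a) fails — there is no Schedule 6 Notice in force.
Exception (b) requires that the owner holds a current Annual Clearance from the Norling Commission; but there is no Annual Clearance in force, so (b) is unavailable.
Exception (c)'s conditions are all satisfied: the structure's footprint is 245 sq ft, under the 300 sq ft limit; the setback is at least 3 m on every side. But applying paragraph (g): (g) operates against (c): the registered capacity is 80 units, below the 90 units limit. (c) is therefore removed.
Exception (d) does not apply: the coverage ratio is 6%, not below 6%.
Exception (e): the reportable unit count is 69, meeting the 69 threshold; a current Annual Registration is held — every condition holds. Applying paragraphs (i)–(o): (i) would limit (e) — the compliance score is 93 points, under the 95 points limit — but (j) sets (i) aside: (j) operates against (i): the lot is in a historic district. (k) applies (a home-based business operates on the lot), but is overridden by (l): (l) operates against (k): a current General Exemption Letter is held. (m) operates (a current Tier D Exemption Letter is held), but is overridden by (n): (n) operates — a current Category E Registration is held. (o) is inapplicable (the qualifying period is 150 days, not below 145 days), so (n) stands. So (e) applies.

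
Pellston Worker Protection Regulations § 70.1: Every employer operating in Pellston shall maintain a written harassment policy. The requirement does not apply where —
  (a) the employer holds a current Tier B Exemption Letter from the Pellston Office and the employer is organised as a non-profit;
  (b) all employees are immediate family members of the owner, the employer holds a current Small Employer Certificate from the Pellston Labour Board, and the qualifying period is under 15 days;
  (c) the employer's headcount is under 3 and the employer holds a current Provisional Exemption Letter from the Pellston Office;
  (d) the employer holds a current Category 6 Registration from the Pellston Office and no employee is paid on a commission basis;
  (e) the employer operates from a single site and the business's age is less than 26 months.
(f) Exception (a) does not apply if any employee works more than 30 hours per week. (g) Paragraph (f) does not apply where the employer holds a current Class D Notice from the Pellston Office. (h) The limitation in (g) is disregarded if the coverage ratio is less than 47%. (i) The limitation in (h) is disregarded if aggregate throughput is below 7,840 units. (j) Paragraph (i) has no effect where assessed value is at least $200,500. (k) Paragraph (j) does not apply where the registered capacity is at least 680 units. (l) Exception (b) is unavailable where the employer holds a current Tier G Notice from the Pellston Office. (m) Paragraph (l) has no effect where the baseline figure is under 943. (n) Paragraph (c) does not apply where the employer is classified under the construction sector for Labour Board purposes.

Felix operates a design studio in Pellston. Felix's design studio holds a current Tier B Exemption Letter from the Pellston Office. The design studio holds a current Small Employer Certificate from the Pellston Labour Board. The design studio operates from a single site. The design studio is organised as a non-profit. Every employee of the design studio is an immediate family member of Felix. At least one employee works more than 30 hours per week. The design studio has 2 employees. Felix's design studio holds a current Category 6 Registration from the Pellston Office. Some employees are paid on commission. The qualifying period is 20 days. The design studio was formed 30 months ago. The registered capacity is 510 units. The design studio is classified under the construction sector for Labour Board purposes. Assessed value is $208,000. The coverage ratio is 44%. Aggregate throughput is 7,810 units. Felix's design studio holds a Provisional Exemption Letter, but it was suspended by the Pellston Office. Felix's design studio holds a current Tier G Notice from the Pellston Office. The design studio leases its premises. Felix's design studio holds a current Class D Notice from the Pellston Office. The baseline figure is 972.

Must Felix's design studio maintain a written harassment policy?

Exception (a) is satisfied on its face — a current Tier B Exemption Letter is held; the employer is a non-profit. But: (f) applies — at least one employee exceeds 30 hours/week. (g) is triggered (a current Class D Notice is held), but yields to (h): (h) operates against (g): the coverage ratio is 44%, less than the 47% limit. (i) operates (aggregate throughput is 7,810 units, below the 7,840 units limit), but is set aside by (j): (j) applies — assessed value is $208,000, meeting the $200,500 threshold. (k), which would lift (j), is not triggered — the registered capacity is 510 units, short of 680 units. (a) is therefore removed.
Exception (b) requires that the qualifying period is under 15 days; but the qualifying period is 20 days, not under 15 days, so (b) is unavailable.
Exception (c) does not apply: the Provisional Exemption Letter is not current.
Exception (d) requires that no employee is paid on a commission basis; but some employees are paid on commission, so (d) is unavailable.
Exception (e) fails — the business's age is 30 months, not less than 26 months.
None of the exceptions is available; § 70.1 applies in full.

Yes — Felix's design studio must maintain a written harassment policy.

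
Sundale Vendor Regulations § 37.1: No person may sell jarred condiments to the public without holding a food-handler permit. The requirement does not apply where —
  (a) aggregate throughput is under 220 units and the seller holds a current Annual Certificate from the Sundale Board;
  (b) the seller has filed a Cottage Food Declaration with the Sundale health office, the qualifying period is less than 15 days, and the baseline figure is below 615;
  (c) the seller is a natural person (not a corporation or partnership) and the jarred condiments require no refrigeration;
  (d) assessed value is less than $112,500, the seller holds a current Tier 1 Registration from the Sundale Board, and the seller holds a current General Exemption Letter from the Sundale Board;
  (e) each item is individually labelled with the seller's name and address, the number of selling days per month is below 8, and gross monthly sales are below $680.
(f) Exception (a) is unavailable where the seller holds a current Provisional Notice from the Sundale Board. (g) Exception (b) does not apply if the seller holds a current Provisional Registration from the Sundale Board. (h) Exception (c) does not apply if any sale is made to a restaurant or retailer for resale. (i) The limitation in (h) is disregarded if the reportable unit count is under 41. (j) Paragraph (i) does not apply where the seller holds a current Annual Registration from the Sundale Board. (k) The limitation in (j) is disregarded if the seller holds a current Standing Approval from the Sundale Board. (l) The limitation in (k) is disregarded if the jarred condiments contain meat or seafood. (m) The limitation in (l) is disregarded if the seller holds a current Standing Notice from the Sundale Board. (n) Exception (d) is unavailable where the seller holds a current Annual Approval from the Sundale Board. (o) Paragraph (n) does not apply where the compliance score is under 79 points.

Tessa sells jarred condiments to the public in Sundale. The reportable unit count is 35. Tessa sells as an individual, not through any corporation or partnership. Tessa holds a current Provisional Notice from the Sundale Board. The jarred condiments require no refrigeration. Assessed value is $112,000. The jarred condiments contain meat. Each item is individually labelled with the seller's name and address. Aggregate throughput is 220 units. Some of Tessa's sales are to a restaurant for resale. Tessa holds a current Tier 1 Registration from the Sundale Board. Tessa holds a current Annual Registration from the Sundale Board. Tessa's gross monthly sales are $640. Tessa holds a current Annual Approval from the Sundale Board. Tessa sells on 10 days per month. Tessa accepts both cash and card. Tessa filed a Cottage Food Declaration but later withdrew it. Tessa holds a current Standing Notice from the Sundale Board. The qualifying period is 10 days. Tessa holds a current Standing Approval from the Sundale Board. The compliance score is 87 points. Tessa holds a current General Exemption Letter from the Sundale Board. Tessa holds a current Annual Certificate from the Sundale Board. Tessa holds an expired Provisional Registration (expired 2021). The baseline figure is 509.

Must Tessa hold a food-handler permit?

No — exception (c) applies; Tessa is not required to hold a food-handler permit.

Exception (a) requires that aggregate throughput is under 220 units; but aggregate throughput is 220 units, not under 220 units, so (a) is unavailable.
Exception (b) requires that the seller has filed a Cottage Food Declaration with the Sundale health office; but the Cottage Food Declaration was withdrawn, so (b) is unavailable.
Exception (c): the seller is a natural person; the jarred condiments are shelf-stable — every condition holds. As to paragraphs (h)–(m): (h) is triggered (some sales are to a restaurant for resale), but is overridden by (i): (i) is engaged — the reportable unit count is 35, under the 41 limit. (j) is engaged (a current Annual Registration is held), but is set aside by (k): (k) is triggered — a current Standing Approval is held. (l) would limit (k) — the jarred condiments contain meat — but (m) sets (l) aside: (m) is engaged — a current Standing Notice is held. (c) remains available.
Exception (d) is satisfied on its face — assessed value is $112,000, less than the $112,500 limit; a current Tier 1 Registration is held; a current General Exemption Letter is held. However, paragraphs (n)–(o) must be considered: (n) is triggered — a current Annual Approval is held. (o), which would lift (n), is not triggered — the compliance score is 87 points, not under 79 points. Exception (d) does not apply.
Exception (e) requires that the number of selling days per month is below 8; but the number of selling days per month is 10, not below 8, so (e) is unavailable.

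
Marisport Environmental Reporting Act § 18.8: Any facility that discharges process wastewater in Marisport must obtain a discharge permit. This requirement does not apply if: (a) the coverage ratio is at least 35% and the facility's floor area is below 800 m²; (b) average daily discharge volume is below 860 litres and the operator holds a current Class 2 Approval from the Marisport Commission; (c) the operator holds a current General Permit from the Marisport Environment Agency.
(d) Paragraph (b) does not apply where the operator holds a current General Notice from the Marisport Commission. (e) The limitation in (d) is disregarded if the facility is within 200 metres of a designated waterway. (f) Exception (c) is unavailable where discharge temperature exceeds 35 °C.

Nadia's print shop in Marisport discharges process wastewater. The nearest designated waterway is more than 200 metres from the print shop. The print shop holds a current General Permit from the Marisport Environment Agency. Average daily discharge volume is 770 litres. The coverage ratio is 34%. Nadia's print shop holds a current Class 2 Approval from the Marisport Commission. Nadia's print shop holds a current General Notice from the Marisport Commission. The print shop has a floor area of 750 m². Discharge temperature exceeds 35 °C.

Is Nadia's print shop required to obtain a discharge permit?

Exception (a) fails — the coverage ratio is 34%, short of 35%.
Exception (b)'s conditions are all satisfied: average daily discharge volume is 770 litres, below the 860 litres limit; a current Class 2 Approval is held. But applying paragraphs (d)–(e): (d) is engaged — a current General Notice is held. (e), which would lift (d), is not triggered — the print shop is more than 200 m from any designated waterway. So (b) is unavailable.
Exception (c) is satisfied on its face — a current General Permit is held. But applying paragraph (f): (f) operates against (c): discharge temperature exceeds 35 °C. So (c) is unavailable.
No exception is made out. Nadia's print shop falls within the general rule.

Yes — Nadia's print shop must obtain a discharge permit.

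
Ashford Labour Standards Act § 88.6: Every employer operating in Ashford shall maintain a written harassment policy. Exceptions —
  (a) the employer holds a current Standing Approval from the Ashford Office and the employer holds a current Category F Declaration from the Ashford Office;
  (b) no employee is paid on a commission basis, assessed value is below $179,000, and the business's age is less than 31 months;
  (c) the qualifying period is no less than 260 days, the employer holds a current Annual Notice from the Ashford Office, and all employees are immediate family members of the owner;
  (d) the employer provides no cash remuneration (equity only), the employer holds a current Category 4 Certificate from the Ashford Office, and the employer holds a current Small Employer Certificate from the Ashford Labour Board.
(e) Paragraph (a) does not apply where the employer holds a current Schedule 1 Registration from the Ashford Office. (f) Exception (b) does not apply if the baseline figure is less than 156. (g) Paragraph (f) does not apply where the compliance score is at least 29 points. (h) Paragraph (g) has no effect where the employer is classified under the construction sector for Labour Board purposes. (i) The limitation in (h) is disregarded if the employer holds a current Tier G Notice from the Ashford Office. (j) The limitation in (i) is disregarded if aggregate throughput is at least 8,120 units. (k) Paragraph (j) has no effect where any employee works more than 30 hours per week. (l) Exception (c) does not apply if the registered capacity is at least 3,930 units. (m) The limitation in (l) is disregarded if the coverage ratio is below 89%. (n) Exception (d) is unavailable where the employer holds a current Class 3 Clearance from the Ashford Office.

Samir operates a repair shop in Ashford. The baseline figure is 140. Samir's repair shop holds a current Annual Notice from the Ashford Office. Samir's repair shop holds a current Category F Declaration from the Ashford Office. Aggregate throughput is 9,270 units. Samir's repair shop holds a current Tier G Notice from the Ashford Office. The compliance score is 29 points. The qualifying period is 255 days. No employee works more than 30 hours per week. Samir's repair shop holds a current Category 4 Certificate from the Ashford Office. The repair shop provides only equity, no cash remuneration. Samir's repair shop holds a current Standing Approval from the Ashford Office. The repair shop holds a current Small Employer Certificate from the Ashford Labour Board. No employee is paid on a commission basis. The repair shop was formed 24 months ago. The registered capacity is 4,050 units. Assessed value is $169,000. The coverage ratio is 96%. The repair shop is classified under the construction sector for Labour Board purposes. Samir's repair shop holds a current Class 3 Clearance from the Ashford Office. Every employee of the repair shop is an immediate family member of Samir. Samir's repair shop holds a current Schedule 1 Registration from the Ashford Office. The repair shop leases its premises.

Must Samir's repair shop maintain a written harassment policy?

Yes — Samir's repair shop must maintain a written harassment policy.

Exception (a) is satisfied on its face — a current Standing Approval is held; a current Category F Declaration is held. Turning to paragraph (e): (e) operates against (a): a current Schedule 1 Registration is held. (a) is therefore removed.
Exception (b)'s conditions are all satisfied: no employee is paid on commission; assessed value is $169,000, below the $179,000 limit; the business's age is 24 months, less than the 31 months limit. But: (f) applies — the baseline figure is 140, less than the 156 limit. (g) is triggered (the compliance score is 29 points, meeting the 29 points threshold), but is set aside by (h): (h) is engaged — the repair shop is classified under the construction sector. (i) would limit (h) — a current Tier G Notice is held — but (j) sets (i) aside: (j) operates against (i): aggregate throughput is 9,270 units, meeting the 8,120 units threshold. (k) is inapplicable (no employee exceeds 30 hours/week), so (j) stands. So (b) is unavailable.
Exception (c) does not apply: the qualifying period is 255 days, short of 260 days.
Exception (d)'s conditions are all satisfied: remuneration is equity-only; a current Category 4 Certificate is held; a current Small Employer Certificate is held. Turning to paragraph (n): (n) operates against (d): a current Class 3 Clearance is held. (d) is therefore removed.
No exception applies. The general rule governs.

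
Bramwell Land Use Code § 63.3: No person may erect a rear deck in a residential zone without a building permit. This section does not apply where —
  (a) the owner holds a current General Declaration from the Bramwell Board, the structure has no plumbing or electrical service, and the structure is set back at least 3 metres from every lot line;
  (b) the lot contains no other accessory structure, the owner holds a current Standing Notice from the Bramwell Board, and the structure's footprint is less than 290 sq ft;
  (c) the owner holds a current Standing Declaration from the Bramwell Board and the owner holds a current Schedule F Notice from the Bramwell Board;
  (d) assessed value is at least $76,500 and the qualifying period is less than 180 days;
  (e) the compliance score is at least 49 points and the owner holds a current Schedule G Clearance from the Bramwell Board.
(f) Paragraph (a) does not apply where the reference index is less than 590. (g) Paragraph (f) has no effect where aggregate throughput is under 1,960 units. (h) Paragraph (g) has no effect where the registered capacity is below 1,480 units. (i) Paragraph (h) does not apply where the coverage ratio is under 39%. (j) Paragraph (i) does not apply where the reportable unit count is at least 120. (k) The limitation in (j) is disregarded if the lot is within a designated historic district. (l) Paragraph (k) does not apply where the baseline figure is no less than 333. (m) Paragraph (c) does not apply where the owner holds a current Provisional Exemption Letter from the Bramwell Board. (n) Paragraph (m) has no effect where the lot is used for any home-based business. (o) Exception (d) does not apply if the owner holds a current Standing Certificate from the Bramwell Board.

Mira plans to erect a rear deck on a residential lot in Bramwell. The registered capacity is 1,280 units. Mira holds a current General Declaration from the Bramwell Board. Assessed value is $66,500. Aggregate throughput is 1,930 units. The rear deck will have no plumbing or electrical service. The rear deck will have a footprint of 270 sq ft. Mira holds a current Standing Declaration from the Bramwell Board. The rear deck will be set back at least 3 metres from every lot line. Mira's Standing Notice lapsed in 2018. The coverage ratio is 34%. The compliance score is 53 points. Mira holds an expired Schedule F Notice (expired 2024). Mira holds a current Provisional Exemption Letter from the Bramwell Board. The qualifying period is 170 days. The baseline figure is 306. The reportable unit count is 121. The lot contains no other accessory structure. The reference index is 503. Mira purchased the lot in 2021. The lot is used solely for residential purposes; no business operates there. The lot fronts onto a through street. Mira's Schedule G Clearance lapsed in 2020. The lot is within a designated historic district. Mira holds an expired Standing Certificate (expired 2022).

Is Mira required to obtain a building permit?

No — exception (a) applies; Mira does not need a building permit.

Exception (a)'s conditions are all satisfied: a current General Declaration is held; there is no plumbing or electrical service; the setback is at least 3 m on every side. Considering the limiting provisions: (f) would limit (a) — the reference index is 503, less than the 590 limit — but (g) sets (f) aside: (g) is engaged — aggregate throughput is 1,930 units, under the 1,960 units limit. (h) is engaged (the registered capacity is 1,280 units, below the 1,480 units limit), but yields to (i): (i) is engaged — the coverage ratio is 34%, under the 39% limit. (j) would limit (i) — the reportable unit count is 121, meeting the 120 threshold — but (k) sets (j) aside: (k) is engaged — the lot is in a historic district. (l) is inapplicable (the baseline figure is 306, short of 333), so (k) stands. (a) remains available.
Exception (b) requires that the owner holds a current Standing Notice from the Bramwell Board; but no current Standing Notice is held, so (b) is unavailable.
Exception (c) requires that the owner holds a current Schedule F Notice from the Bramwell Board; but the Schedule F Notice is not current, so (c) is unavailable.
Exception (d) fails — assessed value is $66,500, short of $76,500.
Exception (e) does not apply: no current Schedule G Clearance is held.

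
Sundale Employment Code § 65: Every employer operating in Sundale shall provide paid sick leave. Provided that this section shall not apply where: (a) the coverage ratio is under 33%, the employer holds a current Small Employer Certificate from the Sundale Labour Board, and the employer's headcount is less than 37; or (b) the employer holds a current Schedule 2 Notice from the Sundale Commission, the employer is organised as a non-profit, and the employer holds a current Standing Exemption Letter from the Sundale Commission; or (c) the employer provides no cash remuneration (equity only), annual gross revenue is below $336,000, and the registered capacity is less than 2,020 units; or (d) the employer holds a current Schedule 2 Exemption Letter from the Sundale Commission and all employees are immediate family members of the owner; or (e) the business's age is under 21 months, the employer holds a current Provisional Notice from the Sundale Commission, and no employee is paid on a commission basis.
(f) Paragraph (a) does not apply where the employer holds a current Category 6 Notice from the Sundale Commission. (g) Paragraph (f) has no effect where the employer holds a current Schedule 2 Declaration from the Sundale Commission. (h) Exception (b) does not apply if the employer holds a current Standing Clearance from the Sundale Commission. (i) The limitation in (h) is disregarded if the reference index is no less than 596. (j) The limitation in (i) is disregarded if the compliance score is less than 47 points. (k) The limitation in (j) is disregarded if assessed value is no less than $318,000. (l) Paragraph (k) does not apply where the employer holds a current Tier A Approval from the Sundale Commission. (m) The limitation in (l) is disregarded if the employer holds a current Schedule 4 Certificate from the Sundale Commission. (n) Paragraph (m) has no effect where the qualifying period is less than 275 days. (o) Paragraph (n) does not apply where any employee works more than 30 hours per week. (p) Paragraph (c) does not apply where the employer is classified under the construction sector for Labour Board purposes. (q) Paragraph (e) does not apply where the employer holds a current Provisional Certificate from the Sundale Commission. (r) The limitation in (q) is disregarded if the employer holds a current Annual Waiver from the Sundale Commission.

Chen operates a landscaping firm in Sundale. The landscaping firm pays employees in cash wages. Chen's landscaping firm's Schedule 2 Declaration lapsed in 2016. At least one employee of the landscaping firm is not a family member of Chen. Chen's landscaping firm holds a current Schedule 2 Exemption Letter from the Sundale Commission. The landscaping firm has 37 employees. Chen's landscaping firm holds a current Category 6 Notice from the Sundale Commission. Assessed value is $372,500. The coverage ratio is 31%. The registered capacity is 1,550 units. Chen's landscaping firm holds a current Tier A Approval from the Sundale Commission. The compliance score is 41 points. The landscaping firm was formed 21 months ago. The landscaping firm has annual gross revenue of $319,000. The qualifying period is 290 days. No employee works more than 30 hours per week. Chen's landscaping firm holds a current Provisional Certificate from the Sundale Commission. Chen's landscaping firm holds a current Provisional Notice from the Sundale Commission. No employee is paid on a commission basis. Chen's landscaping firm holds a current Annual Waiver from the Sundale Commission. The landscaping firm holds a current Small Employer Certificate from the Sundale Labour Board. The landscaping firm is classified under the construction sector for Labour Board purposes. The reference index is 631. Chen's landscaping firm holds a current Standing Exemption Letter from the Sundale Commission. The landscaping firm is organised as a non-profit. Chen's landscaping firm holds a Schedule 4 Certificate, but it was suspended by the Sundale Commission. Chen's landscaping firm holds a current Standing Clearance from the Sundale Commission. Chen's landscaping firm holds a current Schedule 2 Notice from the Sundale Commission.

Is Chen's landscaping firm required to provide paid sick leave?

Yes — Chen's landscaping firm must provide paid sick leave.

Exception (a) requires that the employer's headcount is less than 37; but the employer's headcount is 37, not less than 37, so (a) is unavailable.
Exception (b)'s conditions are all satisfied: a current Schedule 2 Notice is held; the employer is a non-profit; a current Standing Exemption Letter is held. However, paragraphs (h)–(o) must be considered: (h) is triggered — a current Standing Clearance is held. (i) would limit (h) — the reference index is 631, meeting the 596 threshold — but (j) sets (i) aside: (j) operates against (i): the compliance score is 41 points, less than the 47 points limit. (k) would limit (j) — assessed value is $372,500, meeting the $318,000 threshold — but (l) sets (k) aside: (l) applies — a current Tier A Approval is held. (m), which would lift (l), is not triggered — no current Schedule 4 Certificate is held. Exception (b) does not apply.
Exception (c) requires that the employer provides no cash remuneration (equity only); but employees are paid cash wages, so (c) is unavailable.
Exception (d) requires that all employees are immediate family members of the owner; but at least one employee is not a family member, so (d) is unavailable.
Exception (e) does not apply: the business's age is 21 months, not under 21 months.
No exception displaces § 65.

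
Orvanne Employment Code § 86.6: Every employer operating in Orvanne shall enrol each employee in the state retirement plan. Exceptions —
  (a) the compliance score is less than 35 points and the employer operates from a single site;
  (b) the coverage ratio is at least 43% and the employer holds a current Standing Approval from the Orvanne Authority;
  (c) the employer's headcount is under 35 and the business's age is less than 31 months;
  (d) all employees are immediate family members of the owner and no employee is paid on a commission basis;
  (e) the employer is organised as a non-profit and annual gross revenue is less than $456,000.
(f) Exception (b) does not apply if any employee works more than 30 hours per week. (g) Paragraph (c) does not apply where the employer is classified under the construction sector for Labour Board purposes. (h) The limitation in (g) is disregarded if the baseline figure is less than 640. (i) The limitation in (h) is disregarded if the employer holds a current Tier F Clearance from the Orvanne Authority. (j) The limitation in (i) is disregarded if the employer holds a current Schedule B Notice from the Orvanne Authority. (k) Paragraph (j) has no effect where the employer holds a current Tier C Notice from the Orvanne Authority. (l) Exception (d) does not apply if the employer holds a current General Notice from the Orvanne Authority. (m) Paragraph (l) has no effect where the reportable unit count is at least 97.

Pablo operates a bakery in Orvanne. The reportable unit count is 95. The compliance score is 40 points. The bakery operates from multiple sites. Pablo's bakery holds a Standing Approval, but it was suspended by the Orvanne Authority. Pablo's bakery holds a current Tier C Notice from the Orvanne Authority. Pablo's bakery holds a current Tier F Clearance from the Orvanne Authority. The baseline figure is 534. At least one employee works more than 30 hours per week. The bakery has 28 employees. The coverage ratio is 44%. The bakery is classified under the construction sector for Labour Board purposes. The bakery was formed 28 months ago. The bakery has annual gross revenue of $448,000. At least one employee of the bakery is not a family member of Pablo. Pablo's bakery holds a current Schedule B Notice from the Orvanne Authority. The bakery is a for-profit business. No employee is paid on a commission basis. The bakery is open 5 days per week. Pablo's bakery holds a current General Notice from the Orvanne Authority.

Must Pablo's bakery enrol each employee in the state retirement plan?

Exception (a) fails — the compliance score is 40 points, not less than 35 points.
Exception (b) does not apply: no current Standing Approval is held.
Exception (c): the employer's headcount is 28, under the 35 limit; the business's age is 28 months, less than the 31 months limit — every condition holds. But: (g) is triggered — the bakery is classified under the construction sector. (h) would limit (g) — the baseline figure is 534, less than the 640 limit — but (i) sets (h) aside: (i) operates against (h): a current Tier F Clearance is held. (j) applies (a current Schedule B Notice is held), but is overridden by (k): (k) operates against (j): a current Tier C Notice is held. Exception (c) does not apply.
Exception (d) requires that all employees are immediate family members of the owner; but at least one employee is not a family member, so (d) is unavailable.
Exception (e) requires that the employer is organised as a non-profit; but the employer is for-profit, so (e) is unavailable.
None of the exceptions is available; § 86.6 applies in full.

Yes — Pablo's bakery must enrol each employee in the state retirement plan.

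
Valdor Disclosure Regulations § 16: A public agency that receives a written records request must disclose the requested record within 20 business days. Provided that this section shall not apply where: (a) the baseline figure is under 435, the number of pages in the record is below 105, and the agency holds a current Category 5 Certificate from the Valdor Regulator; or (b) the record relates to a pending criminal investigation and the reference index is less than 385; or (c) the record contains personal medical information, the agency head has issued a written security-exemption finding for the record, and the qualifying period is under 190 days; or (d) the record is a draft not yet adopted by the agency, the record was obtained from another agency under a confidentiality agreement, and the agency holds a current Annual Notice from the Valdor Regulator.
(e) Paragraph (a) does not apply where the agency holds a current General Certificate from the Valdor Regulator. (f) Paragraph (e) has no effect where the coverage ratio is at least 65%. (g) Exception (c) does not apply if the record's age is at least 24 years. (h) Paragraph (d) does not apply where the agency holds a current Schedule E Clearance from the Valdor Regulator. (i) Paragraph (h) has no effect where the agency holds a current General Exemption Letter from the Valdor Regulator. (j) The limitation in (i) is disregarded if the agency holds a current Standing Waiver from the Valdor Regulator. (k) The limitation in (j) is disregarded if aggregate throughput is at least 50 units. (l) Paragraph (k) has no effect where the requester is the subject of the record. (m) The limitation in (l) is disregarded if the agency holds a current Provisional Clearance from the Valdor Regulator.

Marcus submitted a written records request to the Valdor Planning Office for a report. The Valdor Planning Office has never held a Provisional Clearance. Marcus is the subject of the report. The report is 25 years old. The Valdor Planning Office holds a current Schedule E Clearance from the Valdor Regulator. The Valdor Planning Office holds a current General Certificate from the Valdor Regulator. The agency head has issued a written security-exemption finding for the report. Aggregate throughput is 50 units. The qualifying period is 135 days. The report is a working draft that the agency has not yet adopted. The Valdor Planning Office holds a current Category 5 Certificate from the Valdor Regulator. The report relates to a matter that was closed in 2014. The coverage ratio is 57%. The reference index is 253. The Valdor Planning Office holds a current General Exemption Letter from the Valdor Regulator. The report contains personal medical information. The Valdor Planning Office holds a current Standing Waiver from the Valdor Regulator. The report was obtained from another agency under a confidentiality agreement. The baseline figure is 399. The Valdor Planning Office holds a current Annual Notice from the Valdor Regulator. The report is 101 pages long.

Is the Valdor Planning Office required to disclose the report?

All of (a)'s requirements are met (the baseline figure is 399, under the 435 limit; the number of pages in the record is 101, below the 105 limit; a current Category 5 Certificate is held). But: (e) is triggered — a current General Certificate is held. (f), which would lift (e), is inapplicable — the coverage ratio is 57%, short of 65%. Exception (a) does not apply.
Exception (b) fails — the report relates to a closed matter.
Exception (c)'s conditions are all satisfied: the report contains personal medical information; a written security-exemption finding has been issued; the qualifying period is 135 days, under the 190 days limit. But applying paragraph (g): (g) operates against (c): the record's age is 25 years, meeting the 24 years threshold. (c) is therefore removed.
Exception (d) is satisfied on its face — the report is an unadopted draft; the report was obtained under a confidentiality agreement; a current Annual Notice is held. Turning to paragraphs (h)–(m): (h) is engaged — a current Schedule E Clearance is held. (i) is triggered (a current General Exemption Letter is held), but is displaced by (j): (j) applies — a current Standing Waiver is held. (k) would limit (j) — aggregate throughput is 50 units, meeting the 50 units threshold — but (l) sets (k) aside: (l) operates against (k): Marcus is the subject of the report. (m), which would lift (l), is inapplicable — there is no Provisional Clearance in force. Exception (d) does not apply.
No exception displaces § 16.

Yes — the Valdor Planning Office must disclose the report.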